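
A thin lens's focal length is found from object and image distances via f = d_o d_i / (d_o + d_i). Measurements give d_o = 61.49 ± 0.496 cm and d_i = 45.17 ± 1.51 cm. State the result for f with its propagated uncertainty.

26.04 ± 0.510 cm

∂f/∂d_o = (d_i/(d_o+d_i))² = 0.179;  ∂f/∂d_i = (d_o/(d_o+d_i))² = 0.332
δf = √((∂f/∂d_o · δd_o)² + (∂f/∂d_i · δd_i)²) = √(0.00791 + 0.252) = 0.510 cm
f = 26.04 cm.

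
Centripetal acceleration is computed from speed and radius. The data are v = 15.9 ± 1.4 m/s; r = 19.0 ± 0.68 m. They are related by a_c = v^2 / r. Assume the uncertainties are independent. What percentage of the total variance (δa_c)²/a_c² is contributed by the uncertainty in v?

(δa_c/a_c)² = (2·δv/v)² + (-1·δr/r)²
  v term: (2×0.0881)² = 0.0310
  r term: (-1×0.0358)² = 0.00128
Total = 0.0323. Share from v = 0.0310/0.0323 = 0.960.

96.0%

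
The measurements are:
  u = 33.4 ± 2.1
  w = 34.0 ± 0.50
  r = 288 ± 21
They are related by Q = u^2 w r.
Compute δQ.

Q is a product of powers, so relative uncertainties combine in quadrature:
  (2·δu/u)² = (2×0.0629)² = 0.0158;  (1·δw/w)² = (1×0.0147)² = 0.000216;  (1·δr/r)² = (1×0.0729)² = 0.00532
δQ/Q = √(0.0213) = 0.146
Q = 1.09e+07, so δQ = 0.146 × 1.09e+07 = 1.6e+06.

1.6e+06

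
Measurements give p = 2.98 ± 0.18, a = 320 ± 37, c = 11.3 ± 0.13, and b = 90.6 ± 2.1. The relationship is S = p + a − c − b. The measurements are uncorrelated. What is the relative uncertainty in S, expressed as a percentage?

S is a linear combination, so absolute uncertainties add in quadrature:
  (δp)² = 0.0324;  (δa)² = 1370;  (δc)² = 0.0169;  (δb)² = 4.41
δS = √(1370) = 37.1
S = 221, so δS/S = 37.1/221 = 0.168.

16.8%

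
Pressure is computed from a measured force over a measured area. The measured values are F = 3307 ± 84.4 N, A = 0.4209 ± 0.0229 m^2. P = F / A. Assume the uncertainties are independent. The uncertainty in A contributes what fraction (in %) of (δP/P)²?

82.0%

(δP/P)² = (1·δF/F)² + (-1·δA/A)²
  F term: (1×0.0255)² = 0.000651
  A term: (-1×0.0544)² = 0.00296
Total = 0.00361. Share from A = 0.00296/0.00361 = 0.820.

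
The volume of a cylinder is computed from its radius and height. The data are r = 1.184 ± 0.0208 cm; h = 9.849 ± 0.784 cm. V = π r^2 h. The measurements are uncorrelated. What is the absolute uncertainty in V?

3.77 cm^3

V is a product of powers, so relative uncertainties combine in quadrature:
  (2·δr/r)² = (2×0.0176)² = 0.00123;  (1·δh/h)² = (1×0.0796)² = 0.00634
δV/V = √(0.00757) = 0.0870
V = 43.38 cm^3, so δV = 0.0870 × 43.38 = 3.77 cm^3.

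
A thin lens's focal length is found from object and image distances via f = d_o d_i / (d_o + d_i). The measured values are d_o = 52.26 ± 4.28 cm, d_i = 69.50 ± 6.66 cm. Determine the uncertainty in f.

1.86 cm

∂f/∂d_o = (d_i/(d_o+d_i))² = 0.326;  ∂f/∂d_i = (d_o/(d_o+d_i))² = 0.184
δf = √((∂f/∂d_o · δd_o)² + (∂f/∂d_i · δd_i)²) = √(1.94 + 1.51) = 1.86 cm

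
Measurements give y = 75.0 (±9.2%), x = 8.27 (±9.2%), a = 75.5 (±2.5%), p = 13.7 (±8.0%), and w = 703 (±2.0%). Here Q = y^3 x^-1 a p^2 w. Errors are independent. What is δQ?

1.7e+11

Since Q is a product/quotient, work with relative uncertainties:
  (3·δy/y)² = (3×0.0920)² = 0.0762;  (-1·δx/x)² = (-1×0.0920)² = 0.00846;  (1·δa/a)² = (1×0.0250)² = 0.000625;  (2·δp/p)² = (2×0.0800)² = 0.0256;  (1·δw/w)² = (1×0.0200)² = 0.000400
δQ/Q = √(0.111) = 0.334
Q = 5.08e+11, so δQ = 0.334 × 5.08e+11 = 1.7e+11.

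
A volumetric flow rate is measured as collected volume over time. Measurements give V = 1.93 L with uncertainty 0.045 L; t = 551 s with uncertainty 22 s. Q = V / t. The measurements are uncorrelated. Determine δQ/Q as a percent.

Each factor contributes (exponent × relative error)² to (δQ/Q)²:
  (1·δV/V)² = (1×0.0233)² = 0.000544;  (-1·δt/t)² = (-1×0.0399)² = 0.00159
δQ/Q = √(0.00214) = 0.0462

4.62%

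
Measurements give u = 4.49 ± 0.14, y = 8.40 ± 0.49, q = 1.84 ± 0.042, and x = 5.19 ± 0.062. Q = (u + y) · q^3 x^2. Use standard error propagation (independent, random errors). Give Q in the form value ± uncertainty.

2160 ± 179

Let w = u + y = 12.9. δw = √(δu² + δy²) = √(0.0196 + 0.240) = 0.510, so δw/w = 0.0395.
Q is then a monomial in w, q, x:
δQ/Q = √((δw/w)² + (3·δq/q)² + (2·δx/x)²) = √(0.00156 + 0.00469 + 0.000571) = 0.0826
Q = 2160, so δQ = 0.0826 × 2160 = 179.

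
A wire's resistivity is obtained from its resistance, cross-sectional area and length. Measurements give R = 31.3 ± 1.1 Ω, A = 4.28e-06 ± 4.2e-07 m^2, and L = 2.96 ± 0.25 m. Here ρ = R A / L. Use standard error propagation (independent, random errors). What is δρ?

6.07e-06 Ω·m

Each factor contributes (exponent × relative error)² to (δρ/ρ)²:
  (1·δR/R)² = (1×0.0351)² = 0.00124;  (1·δA/A)² = (1×0.0981)² = 0.00963;  (-1·δL/L)² = (-1×0.0845)² = 0.00713
δρ/ρ = √(0.0180) = 0.134
ρ = 4.53e-05 Ω·m, so δρ = 0.134 × 4.53e-05 = 6.07e-06 Ω·m.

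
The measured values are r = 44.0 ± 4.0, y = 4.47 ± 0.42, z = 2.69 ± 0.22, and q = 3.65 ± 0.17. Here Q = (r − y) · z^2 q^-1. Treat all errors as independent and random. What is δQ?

Let u = r − y = 39.5. δu = √(δr² + δy²) = √(16.0 + 0.176) = 4.02, so δu/u = 0.102.
Q is then a monomial in u, z, q:
δQ/Q = √((δu/u)² + (2·δz/z)² + (-1·δq/q)²) = √(0.0104 + 0.0268 + 0.00217) = 0.198
Q = 78.4, so δQ = 0.198 × 78.4 = 15.5.

15.5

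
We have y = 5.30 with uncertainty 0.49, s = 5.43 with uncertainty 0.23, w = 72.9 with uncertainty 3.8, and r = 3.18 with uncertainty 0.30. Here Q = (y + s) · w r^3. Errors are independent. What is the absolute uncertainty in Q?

7350

Let u = y + s = 10.7. δu = √(δy² + δs²) = √(0.240 + 0.0529) = 0.541, so δu/u = 0.0504.
Q is then a monomial in u, w, r:
δQ/Q = √((δu/u)² + (1·δw/w)² + (3·δr/r)²) = √(0.00254 + 0.00272 + 0.0801) = 0.292
Q = 25200, so δQ = 0.292 × 25200 = 7350.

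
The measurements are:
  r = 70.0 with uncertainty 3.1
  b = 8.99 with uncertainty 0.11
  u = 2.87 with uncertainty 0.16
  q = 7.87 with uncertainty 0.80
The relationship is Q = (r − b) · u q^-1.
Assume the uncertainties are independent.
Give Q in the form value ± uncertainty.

22.2 ± 2.82

Let w = r − b = 61.0. δw = √(δr² + δb²) = √(9.61 + 0.0121) = 3.10, so δw/w = 0.0508.
Q is then a monomial in w, u, q:
δQ/Q = √((δw/w)² + (1·δu/u)² + (-1·δq/q)²) = √(0.00259 + 0.00311 + 0.0103) = 0.127
Q = 22.2, so δQ = 0.127 × 22.2 = 2.82.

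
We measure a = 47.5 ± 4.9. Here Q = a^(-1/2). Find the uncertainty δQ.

0.00748

Q is a product of powers, so relative uncertainties combine in quadrature:
  (−½·δa/a)² = (-0.5×0.103)² = 0.00266
δQ/Q = √(0.00266) = 0.0516
Q = 0.145, so δQ = 0.0516 × 0.145 = 0.00748.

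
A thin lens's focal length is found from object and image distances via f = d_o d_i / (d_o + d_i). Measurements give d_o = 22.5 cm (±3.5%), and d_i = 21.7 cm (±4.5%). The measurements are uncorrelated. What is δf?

0.316 cm

∂f/∂d_o = (d_i/(d_o+d_i))² = 0.241;  ∂f/∂d_i = (d_o/(d_o+d_i))² = 0.259
δf = √((∂f/∂d_o · δd_o)² + (∂f/∂d_i · δd_i)²) = √(0.0360 + 0.0640) = 0.316 cm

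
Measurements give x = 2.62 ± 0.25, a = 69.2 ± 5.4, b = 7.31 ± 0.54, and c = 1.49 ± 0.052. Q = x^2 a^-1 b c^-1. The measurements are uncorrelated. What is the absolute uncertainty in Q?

0.108

Products/powers → add relative errors in quadrature, weighted by exponent:
  (2·δx/x)² = (2×0.0954)² = 0.0364;  (-1·δa/a)² = (-1×0.0780)² = 0.00609;  (1·δb/b)² = (1×0.0739)² = 0.00546;  (-1·δc/c)² = (-1×0.0349)² = 0.00122
δQ/Q = √(0.0492) = 0.222
Q = 0.487, so δQ = 0.222 × 0.487 = 0.108.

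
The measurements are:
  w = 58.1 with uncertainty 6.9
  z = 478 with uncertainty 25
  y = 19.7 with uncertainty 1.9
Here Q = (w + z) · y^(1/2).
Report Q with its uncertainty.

2380 ± 163

Let u = w + z = 536. δu = √(δw² + δz²) = √(47.6 + 625) = 25.9, so δu/u = 0.0484.
Q is then a monomial in u, y:
δQ/Q = √((δu/u)² + (½·δy/y)²) = √(0.00234 + 0.00233) = 0.0683
Q = 2380, so δQ = 0.0683 × 2380 = 163.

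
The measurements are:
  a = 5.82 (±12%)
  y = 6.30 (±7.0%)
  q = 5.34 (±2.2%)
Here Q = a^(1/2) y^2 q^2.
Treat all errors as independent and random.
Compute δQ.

433

Relative error in a monomial: (δQ/Q)² = Σ (nᵢ · δxᵢ/xᵢ)².
  (½·δa/a)² = (0.5×0.120)² = 0.00360;  (2·δy/y)² = (2×0.0700)² = 0.0196;  (2·δq/q)² = (2×0.0220)² = 0.00194
δQ/Q = √(0.0251) = 0.159
Q = 2730, so δQ = 0.159 × 2730 = 433.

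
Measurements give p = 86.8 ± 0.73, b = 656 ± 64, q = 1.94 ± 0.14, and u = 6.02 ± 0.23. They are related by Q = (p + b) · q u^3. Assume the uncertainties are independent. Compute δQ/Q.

Let w = p + b = 743. δw = √(δp² + δb²) = √(0.533 + 4100) = 64.0, so δw/w = 0.0862.
Q is then a monomial in w, q, u:
δQ/Q = √((δw/w)² + (1·δq/q)² + (3·δu/u)²) = √(0.00742 + 0.00521 + 0.0131) = 0.161

0.161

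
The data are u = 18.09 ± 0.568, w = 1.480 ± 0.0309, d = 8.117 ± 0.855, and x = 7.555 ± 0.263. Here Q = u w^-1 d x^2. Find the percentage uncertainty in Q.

Since Q is a product/quotient, work with relative uncertainties:
  (1·δu/u)² = (1×0.0314)² = 0.000986;  (-1·δw/w)² = (-1×0.0209)² = 0.000436;  (1·δd/d)² = (1×0.105)² = 0.0111;  (2·δx/x)² = (2×0.0348)² = 0.00485
δQ/Q = √(0.0174) = 0.132

13.2%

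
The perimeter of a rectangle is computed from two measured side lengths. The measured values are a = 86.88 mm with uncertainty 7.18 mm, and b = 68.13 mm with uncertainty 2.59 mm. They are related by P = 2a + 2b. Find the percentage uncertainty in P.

4.92%

P is a linear combination, so absolute uncertainties add in quadrature:
  (2·δa)² = 206;  (2·δb)² = 26.8
δP = √(233) = 15.3 mm
P = 310.0 mm, so δP/P = 15.3/310.0 = 0.0492.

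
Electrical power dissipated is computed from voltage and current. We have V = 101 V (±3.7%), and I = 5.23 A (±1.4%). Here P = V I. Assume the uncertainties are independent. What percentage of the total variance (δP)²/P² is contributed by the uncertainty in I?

12.5%

(δP/P)² = (1·δV/V)² + (1·δI/I)²
  V term: (1×0.0370)² = 0.00137
  I term: (1×0.0140)² = 0.000196
Total = 0.00157. Share from I = 0.000196/0.00157 = 0.125.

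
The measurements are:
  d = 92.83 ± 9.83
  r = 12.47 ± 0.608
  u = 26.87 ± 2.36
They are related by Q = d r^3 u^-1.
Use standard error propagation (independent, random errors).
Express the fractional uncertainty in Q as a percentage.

20.1%

Products/powers → add relative errors in quadrature, weighted by exponent:
  (1·δd/d)² = (1×0.106)² = 0.0112;  (3·δr/r)² = (3×0.0488)² = 0.0214;  (-1·δu/u)² = (-1×0.0878)² = 0.00771
δQ/Q = √(0.0403) = 0.201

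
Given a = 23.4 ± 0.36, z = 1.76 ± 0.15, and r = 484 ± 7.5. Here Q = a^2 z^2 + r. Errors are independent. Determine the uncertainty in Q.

294

Let p = a^2·z^2 = 1700. δp/p = √((2·δa/a)² + (2·δz/z)²) = √(0.000947 + 0.0291) = 0.173, so δp = 294.
Q = p + r: δQ = √(δp² + δr²) = √(86300 + 56.2) = 294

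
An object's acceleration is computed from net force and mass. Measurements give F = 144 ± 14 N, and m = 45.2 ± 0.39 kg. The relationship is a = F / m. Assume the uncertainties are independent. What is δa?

Relative error in a monomial: (δa/a)² = Σ (nᵢ · δxᵢ/xᵢ)².
  (1·δF/F)² = (1×0.0972)² = 0.00945;  (-1·δm/m)² = (-1×0.00863)² = 7.44e-05
δa/a = √(0.00953) = 0.0976
a = 3.19 m/s^2, so δa = 0.0976 × 3.19 = 0.311 m/s^2.

0.311 m/s^2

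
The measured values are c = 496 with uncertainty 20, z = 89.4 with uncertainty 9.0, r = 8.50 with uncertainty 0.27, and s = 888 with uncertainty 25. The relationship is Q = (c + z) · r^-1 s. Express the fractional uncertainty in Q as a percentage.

Let u = c + z = 585. δu = √(δc² + δz²) = √(400 + 81.0) = 21.9, so δu/u = 0.0375.
Q is then a monomial in u, r, s:
δQ/Q = √((δu/u)² + (-1·δr/r)² + (1·δs/s)²) = √(0.00140 + 0.00101 + 0.000793) = 0.0566

5.66%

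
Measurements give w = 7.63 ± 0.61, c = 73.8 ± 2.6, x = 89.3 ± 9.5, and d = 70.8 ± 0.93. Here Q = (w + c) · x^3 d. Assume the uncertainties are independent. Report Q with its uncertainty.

Let u = w + c = 81.4. δu = √(δw² + δc²) = √(0.372 + 6.76) = 2.67, so δu/u = 0.0328.
Q is then a monomial in u, x, d:
δQ/Q = √((δu/u)² + (3·δx/x)² + (1·δd/d)²) = √(0.00108 + 0.102 + 0.000173) = 0.321
Q = 4.11e+09, so δQ = 0.321 × 4.11e+09 = 1.32e+09.

(4.11 ± 1.32) × 10^9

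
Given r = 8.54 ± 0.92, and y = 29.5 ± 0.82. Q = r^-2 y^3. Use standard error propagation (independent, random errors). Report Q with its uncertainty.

352 ± 81.3

Each factor contributes (exponent × relative error)² to (δQ/Q)²:
  (-2·δr/r)² = (-2×0.108)² = 0.0464;  (3·δy/y)² = (3×0.0278)² = 0.00695
δQ/Q = √(0.0534) = 0.231
Q = 352, so δQ = 0.231 × 352 = 81.3.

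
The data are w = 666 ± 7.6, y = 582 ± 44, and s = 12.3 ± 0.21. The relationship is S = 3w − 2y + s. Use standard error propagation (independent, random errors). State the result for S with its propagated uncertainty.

Each term contributes (cᵢ δxᵢ)² to (δS)²:
  (3·δw)² = 520;  (2·δy)² = 7740;  (δs)² = 0.0441
δS = √(8260) = 90.9
S = 846.

846 ± 90.9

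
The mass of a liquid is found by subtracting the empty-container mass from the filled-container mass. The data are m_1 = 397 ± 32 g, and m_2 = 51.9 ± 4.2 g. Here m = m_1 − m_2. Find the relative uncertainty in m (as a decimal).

0.0935

Sums and differences: (δm)² = Σ (cᵢ δxᵢ)².
  (δm_1)² = 1020;  (δm_2)² = 17.6
δm = √(1040) = 32.3 g
m = 345 g, so δm/m = 32.3/345 = 0.0935.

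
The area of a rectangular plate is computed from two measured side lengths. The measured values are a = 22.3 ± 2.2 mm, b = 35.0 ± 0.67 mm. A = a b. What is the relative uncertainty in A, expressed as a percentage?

For a monomial A ∝ a, b, fractional errors add in quadrature:
  (1·δa/a)² = (1×0.0987)² = 0.00973;  (1·δb/b)² = (1×0.0191)² = 0.000366
δA/A = √(0.0101) = 0.100

10.0%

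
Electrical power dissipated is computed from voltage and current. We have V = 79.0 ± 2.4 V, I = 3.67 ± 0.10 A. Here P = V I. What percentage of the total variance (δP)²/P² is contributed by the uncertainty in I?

44.6%

(δP/P)² = (1·δV/V)² + (1·δI/I)²
  V term: (1×0.0304)² = 0.000923
  I term: (1×0.0272)² = 0.000742
Total = 0.00167. Share from I = 0.000742/0.00167 = 0.446.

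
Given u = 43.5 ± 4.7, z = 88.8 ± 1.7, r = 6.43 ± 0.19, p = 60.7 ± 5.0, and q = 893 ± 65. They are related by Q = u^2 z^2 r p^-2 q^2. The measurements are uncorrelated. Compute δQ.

6.48e+09

For a monomial Q ∝ u^2, z^2, r, p^-2, q^2, fractional errors add in quadrature:
  (2·δu/u)² = (2×0.108)² = 0.0467;  (2·δz/z)² = (2×0.0191)² = 0.00147;  (1·δr/r)² = (1×0.0295)² = 0.000873;  (-2·δp/p)² = (-2×0.0824)² = 0.0271;  (2·δq/q)² = (2×0.0728)² = 0.0212
δQ/Q = √(0.0974) = 0.312
Q = 2.08e+10, so δQ = 0.312 × 2.08e+10 = 6.48e+09.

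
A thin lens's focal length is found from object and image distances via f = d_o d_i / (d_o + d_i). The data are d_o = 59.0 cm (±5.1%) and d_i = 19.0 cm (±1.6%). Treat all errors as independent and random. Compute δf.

∂f/∂d_o = (d_i/(d_o+d_i))² = 0.0593;  ∂f/∂d_i = (d_o/(d_o+d_i))² = 0.572
δf = √((∂f/∂d_o · δd_o)² + (∂f/∂d_i · δd_i)²) = √(0.0319 + 0.0303) = 0.249 cm

0.249 cm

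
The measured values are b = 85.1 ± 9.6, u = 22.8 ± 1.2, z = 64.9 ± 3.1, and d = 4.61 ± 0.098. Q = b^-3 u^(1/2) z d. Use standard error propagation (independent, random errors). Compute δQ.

Relative error in a monomial: (δQ/Q)² = Σ (nᵢ · δxᵢ/xᵢ)².
  (-3·δb/b)² = (-3×0.113)² = 0.115;  (½·δu/u)² = (0.5×0.0526)² = 0.000693;  (1·δz/z)² = (1×0.0478)² = 0.00228;  (1·δd/d)² = (1×0.0213)² = 0.000452
δQ/Q = √(0.118) = 0.343
Q = 0.00232, so δQ = 0.343 × 0.00232 = 0.000796.

0.000796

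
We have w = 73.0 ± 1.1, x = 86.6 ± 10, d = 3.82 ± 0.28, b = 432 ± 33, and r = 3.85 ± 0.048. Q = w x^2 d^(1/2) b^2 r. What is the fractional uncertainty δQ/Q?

For a monomial Q ∝ w, x^2, d^(1/2), b^2, r, fractional errors add in quadrature:
  (1·δw/w)² = (1×0.0151)² = 0.000227;  (2·δx/x)² = (2×0.115)² = 0.0533;  (½·δd/d)² = (0.5×0.0733)² = 0.00134;  (2·δb/b)² = (2×0.0764)² = 0.0233;  (1·δr/r)² = (1×0.0125)² = 0.000155
δQ/Q = √(0.0784) = 0.280

0.280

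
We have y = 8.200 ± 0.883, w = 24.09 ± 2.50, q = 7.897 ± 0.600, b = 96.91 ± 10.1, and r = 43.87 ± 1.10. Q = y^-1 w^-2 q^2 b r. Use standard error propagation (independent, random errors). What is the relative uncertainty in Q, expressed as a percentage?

Q is a product of powers, so relative uncertainties combine in quadrature:
  (-1·δy/y)² = (-1×0.108)² = 0.0116;  (-2·δw/w)² = (-2×0.104)² = 0.0431;  (2·δq/q)² = (2×0.0760)² = 0.0231;  (1·δb/b)² = (1×0.104)² = 0.0109;  (1·δr/r)² = (1×0.0251)² = 0.000629
δQ/Q = √(0.0893) = 0.299

29.9%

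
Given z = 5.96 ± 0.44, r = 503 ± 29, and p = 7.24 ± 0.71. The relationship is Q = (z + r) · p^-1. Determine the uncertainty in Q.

Let u = z + r = 509. δu = √(δz² + δr²) = √(0.194 + 841) = 29.0, so δu/u = 0.0570.
Q is then a monomial in u, p:
δQ/Q = √((δu/u)² + (-1·δp/p)²) = √(0.00325 + 0.00962) = 0.113
Q = 70.3, so δQ = 0.113 × 70.3 = 7.97.

7.97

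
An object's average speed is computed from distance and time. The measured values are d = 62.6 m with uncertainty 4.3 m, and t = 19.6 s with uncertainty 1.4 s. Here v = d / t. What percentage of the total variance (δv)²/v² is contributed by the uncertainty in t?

52.0%

(δv/v)² = (1·δd/d)² + (-1·δt/t)²
  d term: (1×0.0687)² = 0.00472
  t term: (-1×0.0714)² = 0.00510
Total = 0.00982. Share from t = 0.00510/0.00982 = 0.520.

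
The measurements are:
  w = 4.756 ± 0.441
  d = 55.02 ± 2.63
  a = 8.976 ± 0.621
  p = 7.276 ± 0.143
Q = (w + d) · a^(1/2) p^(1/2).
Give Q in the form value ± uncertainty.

Let u = w + d = 59.78. δu = √(δw² + δd²) = √(0.194 + 6.92) = 2.67, so δu/u = 0.0446.
Q is then a monomial in u, a, p:
δQ/Q = √((δu/u)² + (½·δa/a)² + (½·δp/p)²) = √(0.00199 + 0.00120 + 9.66e-05) = 0.0573
Q = 483.1, so δQ = 0.0573 × 483.1 = 27.7.

483.1 ± 27.7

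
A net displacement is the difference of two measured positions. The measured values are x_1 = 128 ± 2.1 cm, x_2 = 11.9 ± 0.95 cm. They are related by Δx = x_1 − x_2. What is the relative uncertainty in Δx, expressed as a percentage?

Δx is a linear combination, so absolute uncertainties add in quadrature:
  (δx_1)² = 4.41;  (δx_2)² = 0.902
δΔx = √(5.31) = 2.30 cm
Δx = 116 cm, so δΔx/Δx = 2.30/116 = 0.0199.

1.99%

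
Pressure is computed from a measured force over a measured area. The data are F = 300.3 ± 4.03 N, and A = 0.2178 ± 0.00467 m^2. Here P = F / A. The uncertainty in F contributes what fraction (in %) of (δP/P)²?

(δP/P)² = (1·δF/F)² + (-1·δA/A)²
  F term: (1×0.0134)² = 0.000180
  A term: (-1×0.0214)² = 0.000460
Total = 0.000640. Share from F = 0.000180/0.000640 = 0.281.

28.1%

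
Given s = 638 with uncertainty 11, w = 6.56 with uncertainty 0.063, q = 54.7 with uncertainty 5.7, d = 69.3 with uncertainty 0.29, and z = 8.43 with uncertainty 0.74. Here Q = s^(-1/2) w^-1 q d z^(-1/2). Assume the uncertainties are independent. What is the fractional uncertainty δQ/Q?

Relative error in a monomial: (δQ/Q)² = Σ (nᵢ · δxᵢ/xᵢ)².
  (−½·δs/s)² = (-0.5×0.0172)² = 7.43e-05;  (-1·δw/w)² = (-1×0.00960)² = 9.22e-05;  (1·δq/q)² = (1×0.104)² = 0.0109;  (1·δd/d)² = (1×0.00418)² = 1.75e-05;  (−½·δz/z)² = (-0.5×0.0878)² = 0.00193
δQ/Q = √(0.0130) = 0.114

0.114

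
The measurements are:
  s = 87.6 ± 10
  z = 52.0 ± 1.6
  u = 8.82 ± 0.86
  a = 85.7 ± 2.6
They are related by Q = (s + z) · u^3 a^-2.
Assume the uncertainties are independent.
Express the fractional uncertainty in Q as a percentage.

Let w = s + z = 140. δw = √(δs² + δz²) = √(100 + 2.56) = 10.1, so δw/w = 0.0725.
Q is then a monomial in w, u, a:
δQ/Q = √((δw/w)² + (3·δu/u)² + (-2·δa/a)²) = √(0.00526 + 0.0856 + 0.00368) = 0.307

30.7%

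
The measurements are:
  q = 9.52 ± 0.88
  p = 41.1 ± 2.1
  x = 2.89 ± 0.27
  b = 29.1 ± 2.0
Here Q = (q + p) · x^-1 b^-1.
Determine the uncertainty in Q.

Let u = q + p = 50.6. δu = √(δq² + δp²) = √(0.774 + 4.41) = 2.28, so δu/u = 0.0450.
Q is then a monomial in u, x, b:
δQ/Q = √((δu/u)² + (-1·δx/x)² + (-1·δb/b)²) = √(0.00202 + 0.00873 + 0.00472) = 0.124
Q = 0.602, so δQ = 0.124 × 0.602 = 0.0749.

0.0749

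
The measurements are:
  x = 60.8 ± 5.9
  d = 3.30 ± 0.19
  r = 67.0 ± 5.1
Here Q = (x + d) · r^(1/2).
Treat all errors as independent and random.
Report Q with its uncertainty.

525 ± 52.3

Let u = x + d = 64.1. δu = √(δx² + δd²) = √(34.8 + 0.0361) = 5.90, so δu/u = 0.0921.
Q is then a monomial in u, r:
δQ/Q = √((δu/u)² + (½·δr/r)²) = √(0.00848 + 0.00145) = 0.0996
Q = 525, so δQ = 0.0996 × 525 = 52.3.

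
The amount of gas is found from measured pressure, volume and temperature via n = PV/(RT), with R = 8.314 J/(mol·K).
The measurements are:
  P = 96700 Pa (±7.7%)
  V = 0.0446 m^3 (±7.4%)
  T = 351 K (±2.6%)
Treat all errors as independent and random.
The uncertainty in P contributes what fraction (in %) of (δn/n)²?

49.1%

(δn/n)² = (1·δP/P)² + (1·δV/V)² + (-1·δT/T)²
  P term: (1×0.0770)² = 0.00593
  V term: (1×0.0740)² = 0.00548
  T term: (-1×0.0260)² = 0.000676
Total = 0.0121. Share from P = 0.00593/0.0121 = 0.491.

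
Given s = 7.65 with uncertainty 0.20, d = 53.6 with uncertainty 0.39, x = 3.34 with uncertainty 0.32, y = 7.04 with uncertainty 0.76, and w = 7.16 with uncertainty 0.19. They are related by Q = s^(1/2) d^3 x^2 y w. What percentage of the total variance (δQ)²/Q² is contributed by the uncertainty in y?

(δQ/Q)² = (½·δs/s)² + (3·δd/d)² + (2·δx/x)² + (1·δy/y)² + (1·δw/w)²
  s term: (0.5×0.0261)² = 0.000171
  d term: (3×0.00728)² = 0.000476
  x term: (2×0.0958)² = 0.0367
  y term: (1×0.108)² = 0.0117
  w term: (1×0.0265)² = 0.000704
Total = 0.0497. Share from y = 0.0117/0.0497 = 0.234.

23.4%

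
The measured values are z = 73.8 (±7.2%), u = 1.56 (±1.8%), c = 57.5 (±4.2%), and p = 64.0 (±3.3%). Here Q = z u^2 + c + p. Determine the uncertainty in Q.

Let w = z·u^2 = 180. δw/w = √((1·δz/z)² + (2·δu/u)²) = √(0.00518 + 0.00130) = 0.0805, so δw = 14.5.
Q = w + c + p: δQ = √(δw² + δc² + δp²) = √(209 + 5.83 + 4.46) = 14.8

14.8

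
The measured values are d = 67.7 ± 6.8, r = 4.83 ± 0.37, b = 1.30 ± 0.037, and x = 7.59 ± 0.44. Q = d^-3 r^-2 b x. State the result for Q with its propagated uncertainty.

For a monomial Q ∝ d^-3, r^-2, b, x, fractional errors add in quadrature:
  (-3·δd/d)² = (-3×0.100)² = 0.0908;  (-2·δr/r)² = (-2×0.0766)² = 0.0235;  (1·δb/b)² = (1×0.0285)² = 0.000810;  (1·δx/x)² = (1×0.0580)² = 0.00336
δQ/Q = √(0.118) = 0.344
Q = 1.36e-06, so δQ = 0.344 × 1.36e-06 = 4.69e-07.

(1.36 ± 0.469) × 10^-6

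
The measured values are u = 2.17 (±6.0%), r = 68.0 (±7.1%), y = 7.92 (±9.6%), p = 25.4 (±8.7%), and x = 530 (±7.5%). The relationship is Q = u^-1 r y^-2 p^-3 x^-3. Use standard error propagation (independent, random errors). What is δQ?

Relative error in a monomial: (δQ/Q)² = Σ (nᵢ · δxᵢ/xᵢ)².
  (-1·δu/u)² = (-1×0.0600)² = 0.00360;  (1·δr/r)² = (1×0.0710)² = 0.00504;  (-2·δy/y)² = (-2×0.0960)² = 0.0369;  (-3·δp/p)² = (-3×0.0870)² = 0.0681;  (-3·δx/x)² = (-3×0.0750)² = 0.0506
δQ/Q = √(0.164) = 0.405
Q = 2.05e-13, so δQ = 0.405 × 2.05e-13 = 8.3e-14.

8.3e-14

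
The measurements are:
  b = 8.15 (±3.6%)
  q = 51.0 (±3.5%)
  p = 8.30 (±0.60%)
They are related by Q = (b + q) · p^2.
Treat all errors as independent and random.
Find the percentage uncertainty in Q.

Let u = b + q = 59.1. δu = √(δb² + δq²) = √(0.0861 + 3.19) = 1.81, so δu/u = 0.0306.
Q is then a monomial in u, p:
δQ/Q = √((δu/u)² + (2·δp/p)²) = √(0.000935 + 0.000144) = 0.0329

3.29%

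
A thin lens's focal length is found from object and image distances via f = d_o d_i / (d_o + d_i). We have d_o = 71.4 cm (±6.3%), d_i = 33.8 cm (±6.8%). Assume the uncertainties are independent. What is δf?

∂f/∂d_o = (d_i/(d_o+d_i))² = 0.103;  ∂f/∂d_i = (d_o/(d_o+d_i))² = 0.461
δf = √((∂f/∂d_o · δd_o)² + (∂f/∂d_i · δd_i)²) = √(0.216 + 1.12) = 1.16 cm

1.16 cm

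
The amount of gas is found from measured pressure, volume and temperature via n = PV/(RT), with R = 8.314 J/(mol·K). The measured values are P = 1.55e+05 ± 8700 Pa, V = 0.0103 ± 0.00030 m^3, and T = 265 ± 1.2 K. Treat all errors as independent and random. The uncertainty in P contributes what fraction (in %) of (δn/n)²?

78.4%

(δn/n)² = (1·δP/P)² + (1·δV/V)² + (-1·δT/T)²
  P term: (1×0.0561)² = 0.00315
  V term: (1×0.0291)² = 0.000848
  T term: (-1×0.00453)² = 2.05e-05
Total = 0.00402. Share from P = 0.00315/0.00402 = 0.784.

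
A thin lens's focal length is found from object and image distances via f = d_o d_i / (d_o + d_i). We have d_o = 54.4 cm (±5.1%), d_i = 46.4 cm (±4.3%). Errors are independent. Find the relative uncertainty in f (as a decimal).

0.0330

∂f/∂d_o = (d_i/(d_o+d_i))² = 0.212;  ∂f/∂d_i = (d_o/(d_o+d_i))² = 0.291
δf = √((∂f/∂d_o · δd_o)² + (∂f/∂d_i · δd_i)²) = √(0.346 + 0.338) = 0.827 cm
f = 25.0 cm, so δf/f = 0.827/25.0 = 0.0330.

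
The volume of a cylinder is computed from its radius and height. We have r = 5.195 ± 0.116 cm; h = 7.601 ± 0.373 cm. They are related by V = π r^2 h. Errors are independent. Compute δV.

42.8 cm^3

V is a product of powers, so relative uncertainties combine in quadrature:
  (2·δr/r)² = (2×0.0223)² = 0.00199;  (1·δh/h)² = (1×0.0491)² = 0.00241
δV/V = √(0.00440) = 0.0664
V = 644.5 cm^3, so δV = 0.0664 × 644.5 = 42.8 cm^3.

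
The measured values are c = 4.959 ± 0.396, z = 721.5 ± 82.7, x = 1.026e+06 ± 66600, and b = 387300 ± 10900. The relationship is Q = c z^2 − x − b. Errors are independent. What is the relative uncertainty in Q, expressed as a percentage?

54.0%

Let p = c·z^2 = 2.581e+06. δp/p = √((1·δc/c)² + (2·δz/z)²) = √(0.00638 + 0.0526) = 0.243, so δp = 6.27e+05.
Q = p − x − b: δQ = √(δp² + δx² + δb²) = √(3.93e+11 + 4.44e+09 + 1.19e+08) = 6.3e+05
Q = 1.168e+06, so δQ/Q = 6.3e+05/1.168e+06 = 0.540.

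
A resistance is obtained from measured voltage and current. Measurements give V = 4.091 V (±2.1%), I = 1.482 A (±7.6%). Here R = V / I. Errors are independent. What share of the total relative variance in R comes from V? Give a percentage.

7.09%

(δR/R)² = (1·δV/V)² + (-1·δI/I)²
  V term: (1×0.0210)² = 0.000441
  I term: (-1×0.0760)² = 0.00578
Total = 0.00622. Share from V = 0.000441/0.00622 = 0.0709.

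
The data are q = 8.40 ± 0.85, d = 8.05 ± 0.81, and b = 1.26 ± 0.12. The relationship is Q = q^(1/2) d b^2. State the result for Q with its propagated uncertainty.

37.0 ± 8.20

Each factor contributes (exponent × relative error)² to (δQ/Q)²:
  (½·δq/q)² = (0.5×0.101)² = 0.00256;  (1·δd/d)² = (1×0.101)² = 0.0101;  (2·δb/b)² = (2×0.0952)² = 0.0363
δQ/Q = √(0.0490) = 0.221
Q = 37.0, so δQ = 0.221 × 37.0 = 8.20.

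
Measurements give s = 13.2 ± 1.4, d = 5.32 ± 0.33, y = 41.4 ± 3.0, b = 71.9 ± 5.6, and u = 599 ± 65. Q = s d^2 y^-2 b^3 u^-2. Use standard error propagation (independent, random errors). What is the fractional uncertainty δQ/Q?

Since Q is a product/quotient, work with relative uncertainties:
  (1·δs/s)² = (1×0.106)² = 0.0112;  (2·δd/d)² = (2×0.0620)² = 0.0154;  (-2·δy/y)² = (-2×0.0725)² = 0.0210;  (3·δb/b)² = (3×0.0779)² = 0.0546;  (-2·δu/u)² = (-2×0.109)² = 0.0471
δQ/Q = √(0.149) = 0.386

0.386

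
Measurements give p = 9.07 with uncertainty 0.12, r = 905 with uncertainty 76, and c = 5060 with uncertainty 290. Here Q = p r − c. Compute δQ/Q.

0.240

Let w = p·r = 8210. δw/w = √((1·δp/p)² + (1·δr/r)²) = √(0.000175 + 0.00705) = 0.0850, so δw = 698.
Q = w − c: δQ = √(δw² + δc²) = √(4.87e+05 + 84100) = 756
Q = 3150, so δQ/Q = 756/3150 = 0.240.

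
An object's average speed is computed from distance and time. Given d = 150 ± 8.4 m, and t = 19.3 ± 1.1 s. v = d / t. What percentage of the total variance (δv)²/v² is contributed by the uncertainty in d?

49.1%

(δv/v)² = (1·δd/d)² + (-1·δt/t)²
  d term: (1×0.0560)² = 0.00314
  t term: (-1×0.0570)² = 0.00325
Total = 0.00638. Share from d = 0.00314/0.00638 = 0.491.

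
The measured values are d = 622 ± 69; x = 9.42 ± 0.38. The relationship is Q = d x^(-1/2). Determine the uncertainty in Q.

Q is a product of powers, so relative uncertainties combine in quadrature:
  (1·δd/d)² = (1×0.111)² = 0.0123;  (−½·δx/x)² = (-0.5×0.0403)² = 0.000407
δQ/Q = √(0.0127) = 0.113
Q = 203, so δQ = 0.113 × 203 = 22.8.

22.8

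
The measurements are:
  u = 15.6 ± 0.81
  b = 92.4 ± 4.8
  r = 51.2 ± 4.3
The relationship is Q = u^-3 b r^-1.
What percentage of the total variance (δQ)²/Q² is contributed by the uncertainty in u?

71.3%

(δQ/Q)² = (-3·δu/u)² + (1·δb/b)² + (-1·δr/r)²
  u term: (-3×0.0519)² = 0.0243
  b term: (1×0.0519)² = 0.00270
  r term: (-1×0.0840)² = 0.00705
Total = 0.0340. Share from u = 0.0243/0.0340 = 0.713.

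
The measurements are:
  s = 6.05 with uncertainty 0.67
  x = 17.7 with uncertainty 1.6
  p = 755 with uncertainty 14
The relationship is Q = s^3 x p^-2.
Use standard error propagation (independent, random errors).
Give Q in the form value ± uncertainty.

For a monomial Q ∝ s^3, x, p^-2, fractional errors add in quadrature:
  (3·δs/s)² = (3×0.111)² = 0.110;  (1·δx/x)² = (1×0.0904)² = 0.00817;  (-2·δp/p)² = (-2×0.0185)² = 0.00138
δQ/Q = √(0.120) = 0.346
Q = 0.00688, so δQ = 0.346 × 0.00688 = 0.00238.

0.00688 ± 0.00238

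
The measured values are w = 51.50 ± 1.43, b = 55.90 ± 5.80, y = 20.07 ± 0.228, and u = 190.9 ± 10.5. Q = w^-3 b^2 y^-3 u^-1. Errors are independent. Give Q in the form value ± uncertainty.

(1.482 ± 0.345) × 10^-8

Q is a product of powers, so relative uncertainties combine in quadrature:
  (-3·δw/w)² = (-3×0.0278)² = 0.00694;  (2·δb/b)² = (2×0.104)² = 0.0431;  (-3·δy/y)² = (-3×0.0114)² = 0.00116;  (-1·δu/u)² = (-1×0.0550)² = 0.00303
δQ/Q = √(0.0542) = 0.233
Q = 1.482e-08, so δQ = 0.233 × 1.482e-08 = 3.45e-09.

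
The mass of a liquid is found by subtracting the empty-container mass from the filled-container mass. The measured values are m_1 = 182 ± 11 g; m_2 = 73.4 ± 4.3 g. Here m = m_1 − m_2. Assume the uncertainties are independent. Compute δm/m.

0.109

m is a linear combination, so absolute uncertainties add in quadrature:
  (δm_1)² = 121;  (δm_2)² = 18.5
δm = √(139) = 11.8 g
m = 109 g, so δm/m = 11.8/109 = 0.109.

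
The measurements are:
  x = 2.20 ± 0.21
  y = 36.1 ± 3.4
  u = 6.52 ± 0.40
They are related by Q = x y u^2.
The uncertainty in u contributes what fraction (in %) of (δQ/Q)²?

(δQ/Q)² = (1·δx/x)² + (1·δy/y)² + (2·δu/u)²
  x term: (1×0.0955)² = 0.00911
  y term: (1×0.0942)² = 0.00887
  u term: (2×0.0613)² = 0.0151
Total = 0.0330. Share from u = 0.0151/0.0330 = 0.456.

45.6%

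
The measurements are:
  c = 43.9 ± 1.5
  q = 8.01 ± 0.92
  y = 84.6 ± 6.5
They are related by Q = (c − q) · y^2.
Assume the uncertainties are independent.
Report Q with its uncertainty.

(2.57 ± 0.414) × 10^5

Let u = c − q = 35.9. δu = √(δc² + δq²) = √(2.25 + 0.846) = 1.76, so δu/u = 0.0490.
Q is then a monomial in u, y:
δQ/Q = √((δu/u)² + (2·δy/y)²) = √(0.00240 + 0.0236) = 0.161
Q = 2.57e+05, so δQ = 0.161 × 2.57e+05 = 41400.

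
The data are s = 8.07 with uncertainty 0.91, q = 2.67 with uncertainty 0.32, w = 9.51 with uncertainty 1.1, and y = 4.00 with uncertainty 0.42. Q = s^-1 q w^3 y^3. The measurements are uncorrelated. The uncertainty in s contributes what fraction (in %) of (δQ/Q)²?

(δQ/Q)² = (-1·δs/s)² + (1·δq/q)² + (3·δw/w)² + (3·δy/y)²
  s term: (-1×0.113)² = 0.0127
  q term: (1×0.120)² = 0.0144
  w term: (3×0.116)² = 0.120
  y term: (3×0.105)² = 0.0992
Total = 0.247. Share from s = 0.0127/0.247 = 0.0515.

5.15%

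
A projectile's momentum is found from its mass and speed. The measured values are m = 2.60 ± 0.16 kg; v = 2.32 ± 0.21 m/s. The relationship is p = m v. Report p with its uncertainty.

Since p is a product/quotient, work with relative uncertainties:
  (1·δm/m)² = (1×0.0615)² = 0.00379;  (1·δv/v)² = (1×0.0905)² = 0.00819
δp/p = √(0.0120) = 0.109
p = 6.03 kg·m/s, so δp = 0.109 × 6.03 = 0.660 kg·m/s.

6.03 ± 0.660 kg·m/s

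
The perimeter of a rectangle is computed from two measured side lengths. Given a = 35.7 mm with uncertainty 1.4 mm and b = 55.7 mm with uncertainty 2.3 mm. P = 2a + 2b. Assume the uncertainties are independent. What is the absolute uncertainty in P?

P is a linear combination, so absolute uncertainties add in quadrature:
  (2·δa)² = 7.84;  (2·δb)² = 21.2
δP = √(29.0) = 5.39 mm

5.39 mm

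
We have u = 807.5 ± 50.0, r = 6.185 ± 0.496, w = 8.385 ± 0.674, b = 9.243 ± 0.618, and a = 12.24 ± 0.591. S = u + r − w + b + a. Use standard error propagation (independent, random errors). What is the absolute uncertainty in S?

Each term contributes (cᵢ δxᵢ)² to (δS)²:
  (δu)² = 2500;  (δr)² = 0.246;  (δw)² = 0.454;  (δb)² = 0.382;  (δa)² = 0.349
δS = √(2500) = 50.0

50.0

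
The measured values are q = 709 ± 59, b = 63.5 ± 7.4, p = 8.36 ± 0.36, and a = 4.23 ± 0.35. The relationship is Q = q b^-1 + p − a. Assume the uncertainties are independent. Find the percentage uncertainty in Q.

11.0%

Let w = q·b^-1 = 11.2. δw/w = √((1·δq/q)² + (-1·δb/b)²) = √(0.00692 + 0.0136) = 0.143, so δw = 1.60.
Q = w + p − a: δQ = √(δw² + δp² + δa²) = √(2.56 + 0.130 + 0.122) = 1.68
Q = 15.3, so δQ/Q = 1.68/15.3 = 0.110.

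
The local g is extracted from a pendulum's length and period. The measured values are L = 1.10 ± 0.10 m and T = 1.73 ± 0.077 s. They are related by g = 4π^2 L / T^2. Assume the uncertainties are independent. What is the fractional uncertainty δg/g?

Products/powers → add relative errors in quadrature, weighted by exponent:
  (1·δL/L)² = (1×0.0909)² = 0.00826;  (-2·δT/T)² = (-2×0.0445)² = 0.00792
δg/g = √(0.0162) = 0.127

0.127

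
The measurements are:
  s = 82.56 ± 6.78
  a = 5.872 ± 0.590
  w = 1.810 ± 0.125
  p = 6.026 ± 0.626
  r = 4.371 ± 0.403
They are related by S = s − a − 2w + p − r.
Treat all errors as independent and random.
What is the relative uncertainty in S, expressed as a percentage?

9.17%

Each term contributes (cᵢ δxᵢ)² to (δS)²:
  (δs)² = 46.0;  (δa)² = 0.348;  (2·δw)² = 0.0625;  (δp)² = 0.392;  (δr)² = 0.162
δS = √(46.9) = 6.85
S = 74.72, so δS/S = 6.85/74.72 = 0.0917.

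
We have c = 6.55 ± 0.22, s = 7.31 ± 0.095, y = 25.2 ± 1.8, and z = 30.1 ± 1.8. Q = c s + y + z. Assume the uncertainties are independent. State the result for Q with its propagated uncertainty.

Let p = c·s = 47.9. δp/p = √((1·δc/c)² + (1·δs/s)²) = √(0.00113 + 0.000169) = 0.0360, so δp = 1.72.
Q = p + y + z: δQ = √(δp² + δy² + δz²) = √(2.97 + 3.24 + 3.24) = 3.07
Q = 103.

103 ± 3.07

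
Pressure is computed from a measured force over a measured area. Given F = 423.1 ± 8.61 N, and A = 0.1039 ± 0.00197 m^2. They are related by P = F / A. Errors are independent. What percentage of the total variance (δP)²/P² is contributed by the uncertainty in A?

(δP/P)² = (1·δF/F)² + (-1·δA/A)²
  F term: (1×0.0203)² = 0.000414
  A term: (-1×0.0190)² = 0.000360
Total = 0.000774. Share from A = 0.000360/0.000774 = 0.465.

46.5%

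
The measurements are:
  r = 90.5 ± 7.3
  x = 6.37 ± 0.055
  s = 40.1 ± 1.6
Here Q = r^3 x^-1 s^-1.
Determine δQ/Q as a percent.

24.5%

Q is a product of powers, so relative uncertainties combine in quadrature:
  (3·δr/r)² = (3×0.0807)² = 0.0586;  (-1·δx/x)² = (-1×0.00863)² = 7.45e-05;  (-1·δs/s)² = (-1×0.0399)² = 0.00159
δQ/Q = √(0.0602) = 0.245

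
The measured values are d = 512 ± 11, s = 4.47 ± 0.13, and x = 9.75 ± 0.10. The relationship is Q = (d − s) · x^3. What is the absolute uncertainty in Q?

Let u = d − s = 508. δu = √(δd² + δs²) = √(121 + 0.0169) = 11.0, so δu/u = 0.0217.
Q is then a monomial in u, x:
δQ/Q = √((δu/u)² + (3·δx/x)²) = √(0.000470 + 0.000947) = 0.0376
Q = 4.7e+05, so δQ = 0.0376 × 4.7e+05 = 17700.

17700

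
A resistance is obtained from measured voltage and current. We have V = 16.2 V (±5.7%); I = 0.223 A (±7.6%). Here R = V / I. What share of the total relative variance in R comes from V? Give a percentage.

36.0%

(δR/R)² = (1·δV/V)² + (-1·δI/I)²
  V term: (1×0.0570)² = 0.00325
  I term: (-1×0.0760)² = 0.00578
Total = 0.00903. Share from V = 0.00325/0.00903 = 0.360.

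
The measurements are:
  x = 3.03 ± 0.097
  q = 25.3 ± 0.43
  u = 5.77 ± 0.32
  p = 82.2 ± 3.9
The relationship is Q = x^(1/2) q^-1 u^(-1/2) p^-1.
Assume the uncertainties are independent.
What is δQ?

2.08e-05

Q is a product of powers, so relative uncertainties combine in quadrature:
  (½·δx/x)² = (0.5×0.0320)² = 0.000256;  (-1·δq/q)² = (-1×0.0170)² = 0.000289;  (−½·δu/u)² = (-0.5×0.0555)² = 0.000769;  (-1·δp/p)² = (-1×0.0474)² = 0.00225
δQ/Q = √(0.00357) = 0.0597
Q = 0.000348, so δQ = 0.0597 × 0.000348 = 2.08e-05.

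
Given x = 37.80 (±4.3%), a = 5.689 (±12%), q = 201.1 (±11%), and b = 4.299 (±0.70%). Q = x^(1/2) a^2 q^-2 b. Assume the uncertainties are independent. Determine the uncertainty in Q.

Each factor contributes (exponent × relative error)² to (δQ/Q)²:
  (½·δx/x)² = (0.5×0.0430)² = 0.000462;  (2·δa/a)² = (2×0.120)² = 0.0576;  (-2·δq/q)² = (-2×0.110)² = 0.0484;  (1·δb/b)² = (1×0.00700)² = 4.9e-05
δQ/Q = √(0.107) = 0.326
Q = 0.02115, so δQ = 0.326 × 0.02115 = 0.00690.

0.00690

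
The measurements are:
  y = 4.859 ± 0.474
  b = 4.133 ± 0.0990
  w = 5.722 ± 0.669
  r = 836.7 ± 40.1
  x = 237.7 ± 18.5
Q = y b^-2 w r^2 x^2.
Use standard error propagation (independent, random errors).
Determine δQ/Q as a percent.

For a monomial Q ∝ y, b^-2, w, r^2, x^2, fractional errors add in quadrature:
  (1·δy/y)² = (1×0.0976)² = 0.00952;  (-2·δb/b)² = (-2×0.0240)² = 0.00230;  (1·δw/w)² = (1×0.117)² = 0.0137;  (2·δr/r)² = (2×0.0479)² = 0.00919;  (2·δx/x)² = (2×0.0778)² = 0.0242
δQ/Q = √(0.0589) = 0.243

24.3%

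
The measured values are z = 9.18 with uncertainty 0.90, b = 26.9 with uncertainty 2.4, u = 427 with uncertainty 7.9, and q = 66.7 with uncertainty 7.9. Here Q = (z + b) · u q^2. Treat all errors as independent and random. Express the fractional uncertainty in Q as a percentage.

Let w = z + b = 36.1. δw = √(δz² + δb²) = √(0.810 + 5.76) = 2.56, so δw/w = 0.0710.
Q is then a monomial in w, u, q:
δQ/Q = √((δw/w)² + (1·δu/u)² + (2·δq/q)²) = √(0.00505 + 0.000342 + 0.0561) = 0.248

24.8%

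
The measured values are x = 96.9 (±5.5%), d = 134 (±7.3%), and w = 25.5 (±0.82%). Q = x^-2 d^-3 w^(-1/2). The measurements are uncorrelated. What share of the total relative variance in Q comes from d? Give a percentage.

79.8%

(δQ/Q)² = (-2·δx/x)² + (-3·δd/d)² + (−½·δw/w)²
  x term: (-2×0.0550)² = 0.0121
  d term: (-3×0.0730)² = 0.0480
  w term: (-0.5×0.00820)² = 1.68e-05
Total = 0.0601. Share from d = 0.0480/0.0601 = 0.798.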